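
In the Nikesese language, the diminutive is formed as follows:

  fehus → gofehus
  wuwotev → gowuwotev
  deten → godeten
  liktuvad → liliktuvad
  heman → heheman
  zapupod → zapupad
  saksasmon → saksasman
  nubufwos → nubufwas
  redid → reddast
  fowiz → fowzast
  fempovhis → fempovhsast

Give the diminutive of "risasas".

deten and heman both end in -n yet inflect differently (godeten, heheman), so the final letter is not what conditions the rule; the last vowel is.
"risasas" has last vowel 'a'. The stems whose last vowel is 'a' (liktuvad → liliktuvad, heman → heheman) repeat the first consonant+vowel as a prefix.
The other patterns: stems whose last vowel is 'e' or 'u' add the prefix go-; stems whose last vowel is 'o' change the last vowel to 'a'; stems whose last vowel is 'i' delete the last vowel and add -ast.
So risasas → ririsasas.

ririsasas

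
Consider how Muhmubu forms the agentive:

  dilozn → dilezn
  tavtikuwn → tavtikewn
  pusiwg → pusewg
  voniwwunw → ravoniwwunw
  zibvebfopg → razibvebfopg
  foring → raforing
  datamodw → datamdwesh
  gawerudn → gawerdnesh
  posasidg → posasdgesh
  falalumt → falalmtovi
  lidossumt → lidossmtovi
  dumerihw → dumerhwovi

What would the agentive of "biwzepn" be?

rabiwzepn

pusiwg and zibvebfopg both end in -g yet inflect differently (pusewg, razibvebfopg), so the final letter is not what conditions the rule; the second-to-last letter is.
"biwzepn" has second-to-last letter 'p'. The one such stem in the data (zibvebfopg → razibvebfopg) adds the prefix ra-, so the same rule applies.
The other patterns: stems whose second-to-last letter is 'w' or 'z' change the last vowel to 'e'; stems whose second-to-last letter is 'd' delete the last vowel and add -esh; stems whose second-to-last letter is 'h' or 'm' delete the last vowel and add -ovi.
So biwzepn → rabiwzepn.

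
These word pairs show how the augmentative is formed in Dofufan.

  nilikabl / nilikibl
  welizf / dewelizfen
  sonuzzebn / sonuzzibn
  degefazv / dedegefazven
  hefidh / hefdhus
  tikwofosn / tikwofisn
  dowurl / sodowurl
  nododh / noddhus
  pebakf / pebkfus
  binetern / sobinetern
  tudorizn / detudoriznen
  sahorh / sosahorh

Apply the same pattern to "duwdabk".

duwdibk

tikwofosn and binetern both end in -n yet inflect differently (tikwofisn, sobinetern), so the final letter is not what conditions the rule; the second-to-last letter is.
"duwdabk" has second-to-last letter 'b'. The stems whose second-to-last letter is 'b' (nilikabl → nilikibl, sonuzzebn → sonuzzibn) change the last vowel to 'i'.
So duwdabk → duwdibk.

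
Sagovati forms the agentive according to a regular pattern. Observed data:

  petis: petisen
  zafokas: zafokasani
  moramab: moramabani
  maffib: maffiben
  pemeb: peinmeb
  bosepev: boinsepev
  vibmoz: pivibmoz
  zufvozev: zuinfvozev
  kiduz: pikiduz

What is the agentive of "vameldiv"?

vameldiven

pemeb and moramab both end in -b yet inflect differently (peinmeb, moramabani), so the final letter is not what conditions the rule; the last vowel is.
"vameldiv" has last vowel 'i'. The stems whose last vowel is 'i' (petis → petisen, maffib → maffiben) add -en.
The other patterns: stems whose last vowel is 'e' insert -in- after the first vowel; stems whose last vowel is 'a' add -ani; stems whose last vowel is 'o' or 'u' add the prefix pi-.
So vameldiv → vameldiven.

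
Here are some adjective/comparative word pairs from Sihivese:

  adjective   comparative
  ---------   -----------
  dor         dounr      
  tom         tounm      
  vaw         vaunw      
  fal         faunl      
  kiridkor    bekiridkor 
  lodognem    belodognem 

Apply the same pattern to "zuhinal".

"zuhinal" has 3 vowels. The stems with 3 vowels (kiridkor → bekiridkor, lodognem → belodognem) add the prefix be-.
The other pattern: stems with 1 vowel insert -un- after the first vowel.
So zuhinal → bezuhinal.

bezuhinal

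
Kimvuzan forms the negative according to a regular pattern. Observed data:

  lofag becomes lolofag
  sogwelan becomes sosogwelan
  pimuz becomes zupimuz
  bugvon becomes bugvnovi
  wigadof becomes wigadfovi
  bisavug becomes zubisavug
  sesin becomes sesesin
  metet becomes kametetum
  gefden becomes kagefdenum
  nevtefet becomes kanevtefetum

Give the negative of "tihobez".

bisavug and lofag both end in -g yet inflect differently (zubisavug, lolofag), so the final letter is not what conditions the rule; the last vowel is.
"tihobez" has last vowel 'e'. The stems whose last vowel is 'e' (nevtefet → kanevtefetum, metet → kametetum, gefden → kagefdenum) add ka- … -um around the stem.
So tihobez → katihobezum.

katihobezum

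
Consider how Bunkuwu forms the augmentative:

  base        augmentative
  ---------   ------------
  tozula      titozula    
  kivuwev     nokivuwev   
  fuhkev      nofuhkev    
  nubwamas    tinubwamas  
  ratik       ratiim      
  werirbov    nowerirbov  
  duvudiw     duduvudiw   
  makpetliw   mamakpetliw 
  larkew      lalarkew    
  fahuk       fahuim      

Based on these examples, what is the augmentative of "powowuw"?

"powowuw" ends in -w. The stems ending in -w (duvudiw → duduvudiw, makpetliw → mamakpetliw, larkew → lalarkew) repeat the first consonant+vowel as a prefix.
So powowuw → popowowuw.

popowowuw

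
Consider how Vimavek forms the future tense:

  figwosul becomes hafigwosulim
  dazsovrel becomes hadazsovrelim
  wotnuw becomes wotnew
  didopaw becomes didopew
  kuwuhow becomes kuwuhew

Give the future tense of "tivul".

hativulim

"tivul" ends in -l. The stems ending in -l (figwosul → hafigwosulim, dazsovrel → hadazsovrelim) add ha- … -im around the stem.
The other pattern: stems ending in -w change the last vowel to 'e'.
So tivul → hativulim.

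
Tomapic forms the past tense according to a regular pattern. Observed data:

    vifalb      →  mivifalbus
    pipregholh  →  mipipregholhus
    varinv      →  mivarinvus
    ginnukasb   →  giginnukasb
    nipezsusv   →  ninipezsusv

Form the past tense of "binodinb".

mibinodinbus

vifalb and ginnukasb both end in -b yet inflect differently (mivifalbus, giginnukasb), so the final letter is not what conditions the rule; the second-to-last letter is.
"binodinb" has second-to-last letter 'n'. The one such stem in the data (varinv → mivarinvus) adds mi- … -us around the stem, so the same rule applies.
The other pattern: stems whose second-to-last letter is 's' repeat the first consonant+vowel as a prefix.
So binodinb → mibinodinbus.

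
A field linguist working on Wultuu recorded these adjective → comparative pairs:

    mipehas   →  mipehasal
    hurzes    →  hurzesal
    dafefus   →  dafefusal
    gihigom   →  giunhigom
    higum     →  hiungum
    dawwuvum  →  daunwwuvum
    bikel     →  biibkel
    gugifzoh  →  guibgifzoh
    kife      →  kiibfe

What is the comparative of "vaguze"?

vaibguze

dafefus and higum both have last vowel 'u' yet inflect differently (dafefusal, hiungum), so the last vowel is not what conditions the rule; the final letter is.
"vaguze" ends in -e. The one such stem in the data (kife → kiibfe) inserts -ib- after the first vowel (as do bikel, gugifzoh), so the same rule applies.
So vaguze → vaibguze.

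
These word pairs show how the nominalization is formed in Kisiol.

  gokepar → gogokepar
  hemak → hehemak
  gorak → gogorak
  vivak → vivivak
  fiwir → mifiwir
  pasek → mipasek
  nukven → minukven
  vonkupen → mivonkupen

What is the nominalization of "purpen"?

gokepar and fiwir both end in -r yet inflect differently (gogokepar, mifiwir), so the final letter is not what conditions the rule; the last vowel is.
"purpen" has last vowel 'e'. The stems whose last vowel is 'e' (pasek → mipasek, nukven → minukven, vonkupen → mivonkupen) add the prefix mi-.
The other pattern: stems whose last vowel is 'a' repeat the first consonant+vowel as a prefix.
So purpen → mipurpen.

mipurpen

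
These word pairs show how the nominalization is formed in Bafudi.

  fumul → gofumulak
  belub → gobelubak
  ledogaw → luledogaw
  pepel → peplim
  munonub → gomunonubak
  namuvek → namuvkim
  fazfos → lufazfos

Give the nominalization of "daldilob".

fumul and pepel both end in -l yet inflect differently (gofumulak, peplim), so the final letter is not what conditions the rule; the last vowel is.
"daldilob" has last vowel 'o'. The one such stem in the data (fazfos → lufazfos) adds the prefix lu-, so the same rule applies.
The other patterns: stems whose last vowel is 'u' add go- … -ak around the stem; stems whose last vowel is 'e' delete the last vowel and add -im.
So daldilob → ludaldilob.

ludaldilob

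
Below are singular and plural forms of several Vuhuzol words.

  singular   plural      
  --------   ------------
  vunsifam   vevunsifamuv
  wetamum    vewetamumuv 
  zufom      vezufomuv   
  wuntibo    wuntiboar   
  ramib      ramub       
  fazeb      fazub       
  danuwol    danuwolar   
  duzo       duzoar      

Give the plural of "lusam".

velusamuv

zufom and danuwol both have last vowel 'o' yet inflect differently (vezufomuv, danuwolar), so the last vowel is not what conditions the rule; the final letter is.
"lusam" ends in -m. The stems ending in -m (wetamum → vewetamumuv, zufom → vezufomuv, vunsifam → vevunsifamuv) add ve- … -uv around the stem.
The other patterns: stems ending in -b change the last vowel to 'u'; stems ending in -l or -o add -ar.
So lusam → velusamuv.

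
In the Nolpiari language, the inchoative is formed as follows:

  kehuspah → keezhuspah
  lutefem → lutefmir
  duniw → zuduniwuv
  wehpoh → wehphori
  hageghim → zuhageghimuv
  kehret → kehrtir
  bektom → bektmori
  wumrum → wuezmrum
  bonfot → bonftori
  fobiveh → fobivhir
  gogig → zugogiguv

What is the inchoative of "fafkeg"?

wumrum and lutefem both end in -m yet inflect differently (wuezmrum, lutefmir), so the final letter is not what conditions the rule; the last vowel is.
"fafkeg" has last vowel 'e'. The stems whose last vowel is 'e' (kehret → kehrtir, lutefem → lutefmir, fobiveh → fobivhir) delete the last vowel and add -ir.
The other patterns: stems whose last vowel is 'a' or 'u' insert -ez- after the first vowel; stems whose last vowel is 'i' add zu- … -uv around the stem; stems whose last vowel is 'o' delete the last vowel and add -ori.
So fafkeg → fafkgir.

fafkgir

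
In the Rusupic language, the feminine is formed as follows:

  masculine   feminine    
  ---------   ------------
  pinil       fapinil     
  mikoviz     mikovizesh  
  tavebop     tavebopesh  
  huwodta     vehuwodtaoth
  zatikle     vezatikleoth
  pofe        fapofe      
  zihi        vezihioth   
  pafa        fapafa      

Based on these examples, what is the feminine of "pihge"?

fapihge

pafa and huwodta both end in -a yet inflect differently (fapafa, vehuwodtaoth), so the final letter is not what conditions the rule; the first letter is.
"pihge" begins with p-. The stems beginning with p- (pinil → fapinil, pafa → fapafa, pofe → fapofe) add the prefix fa-.
The other patterns: stems beginning with m- or t- add -esh; stems beginning with h- or z- add ve- … -oth around the stem.
So pihge → fapihge.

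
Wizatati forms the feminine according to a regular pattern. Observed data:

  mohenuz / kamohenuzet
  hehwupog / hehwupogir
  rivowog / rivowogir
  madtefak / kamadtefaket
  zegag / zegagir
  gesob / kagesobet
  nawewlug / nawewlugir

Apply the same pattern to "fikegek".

zegag and madtefak both have last vowel 'a' yet inflect differently (zegagir, kamadtefaket), so the last vowel is not what conditions the rule; the final letter is.
"fikegek" ends in -k. The one such stem in the data (madtefak → kamadtefaket) adds ka- … -et around the stem, so the same rule applies.
The other pattern: stems ending in -g add -ir.
So fikegek → kafikegeket.

kafikegeket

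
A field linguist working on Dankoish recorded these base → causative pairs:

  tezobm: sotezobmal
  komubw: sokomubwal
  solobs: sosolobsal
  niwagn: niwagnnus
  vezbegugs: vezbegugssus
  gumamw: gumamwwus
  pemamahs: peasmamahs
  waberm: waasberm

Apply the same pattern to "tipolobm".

sotipolobmal

solobs and vezbegugs both end in -s yet inflect differently (sosolobsal, vezbegugssus), so the final letter is not what conditions the rule; the second-to-last letter is.
"tipolobm" has second-to-last letter 'b'. The stems whose second-to-last letter is 'b' (tezobm → sotezobmal, komubw → sokomubwal, solobs → sosolobsal) add so- … -al around the stem.
So tipolobm → sotipolobmal.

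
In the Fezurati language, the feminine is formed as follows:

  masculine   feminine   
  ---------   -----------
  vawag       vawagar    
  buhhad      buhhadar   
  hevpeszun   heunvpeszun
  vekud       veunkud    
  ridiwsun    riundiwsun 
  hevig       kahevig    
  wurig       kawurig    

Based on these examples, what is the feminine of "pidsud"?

buhhad and vekud both end in -d yet inflect differently (buhhadar, veunkud), so the final letter is not what conditions the rule; the last vowel is.
"pidsud" has last vowel 'u'. The stems whose last vowel is 'u' (hevpeszun → heunvpeszun, vekud → veunkud, ridiwsun → riundiwsun) insert -un- after the first vowel.
So pidsud → piundsud.

piundsud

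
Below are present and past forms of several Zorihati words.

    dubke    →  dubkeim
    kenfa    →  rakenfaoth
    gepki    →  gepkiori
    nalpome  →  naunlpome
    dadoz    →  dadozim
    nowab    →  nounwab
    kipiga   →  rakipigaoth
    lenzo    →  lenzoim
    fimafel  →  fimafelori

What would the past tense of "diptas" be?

diptasim

"diptas" begins with d-. The stems beginning with d- (dadoz → dadozim, dubke → dubkeim) add -im.
The other patterns: stems beginning with n- insert -un- after the first vowel; stems beginning with k- add ra- … -oth around the stem; stems beginning with f- or g- add -ori.
So diptas → diptasim.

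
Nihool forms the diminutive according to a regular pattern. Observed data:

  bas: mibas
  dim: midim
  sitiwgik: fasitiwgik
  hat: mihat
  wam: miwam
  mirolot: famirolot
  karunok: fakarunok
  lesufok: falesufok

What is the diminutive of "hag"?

hat and mirolot both end in -t yet inflect differently (mihat, famirolot), so the final letter is not what conditions the rule; the number of vowels is.
"hag" has 1 vowel. The stems with 1 vowel (dim → midim, wam → miwam, hat → mihat) add the prefix mi-.
So hag → mihag.

mihag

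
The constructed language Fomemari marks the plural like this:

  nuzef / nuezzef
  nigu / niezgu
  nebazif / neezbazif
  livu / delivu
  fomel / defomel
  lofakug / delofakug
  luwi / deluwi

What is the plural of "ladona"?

nigu and livu both end in -u yet inflect differently (niezgu, delivu), so the final letter is not what conditions the rule; the first letter is.
"ladona" begins with l-. The stems beginning with l- (livu → delivu, lofakug → delofakug, luwi → deluwi) add the prefix de-.
The other pattern: stems beginning with n- insert -ez- after the first vowel.
So ladona → deladona.

deladona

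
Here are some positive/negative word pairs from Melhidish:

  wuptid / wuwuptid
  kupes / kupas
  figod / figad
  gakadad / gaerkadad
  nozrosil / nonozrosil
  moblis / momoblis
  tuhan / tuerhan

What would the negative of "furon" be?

"furon" has last vowel 'o'. The one such stem in the data (figod → figad) changes the last vowel to 'a' (as does kupes), so the same rule applies.
The other patterns: stems whose last vowel is 'a' insert -er- after the first vowel; stems whose last vowel is 'i' repeat the first consonant+vowel as a prefix.
So furon → furan.

furan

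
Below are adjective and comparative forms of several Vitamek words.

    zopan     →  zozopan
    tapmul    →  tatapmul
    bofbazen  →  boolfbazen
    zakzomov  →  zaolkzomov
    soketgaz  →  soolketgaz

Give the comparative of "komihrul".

"komihrul" has 3 vowels. The stems with 3 vowels (bofbazen → boolfbazen, zakzomov → zaolkzomov, soketgaz → soolketgaz) insert -ol- after the first vowel.
So komihrul → koolmihrul.

koolmihrul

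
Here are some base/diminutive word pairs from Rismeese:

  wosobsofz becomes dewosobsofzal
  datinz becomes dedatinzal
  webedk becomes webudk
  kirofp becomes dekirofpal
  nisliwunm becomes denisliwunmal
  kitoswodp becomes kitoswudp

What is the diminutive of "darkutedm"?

"darkutedm" has second-to-last letter 'd'. The stems whose second-to-last letter is 'd' (kitoswodp → kitoswudp, webedk → webudk) change the last vowel to 'u'.
So darkutedm → darkutudm.

darkutudm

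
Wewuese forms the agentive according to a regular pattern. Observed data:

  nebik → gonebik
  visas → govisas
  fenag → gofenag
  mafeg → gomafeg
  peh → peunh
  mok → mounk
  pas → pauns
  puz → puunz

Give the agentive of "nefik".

gonefik

nebik and mok both end in -k yet inflect differently (gonebik, mounk), so the final letter is not what conditions the rule; the number of vowels is.
"nefik" has 2 vowels. The stems with 2 vowels (nebik → gonebik, visas → govisas, fenag → gofenag) add the prefix go-.
The other pattern: stems with 1 vowel insert -un- after the first vowel.
So nefik → gonefik.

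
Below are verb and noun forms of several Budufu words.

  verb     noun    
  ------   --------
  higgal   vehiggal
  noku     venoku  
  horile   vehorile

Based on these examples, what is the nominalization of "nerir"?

venerir

Every pair shown (higgal → vehiggal, noku → venoku, horile → vehorile) follows the same rule: add the prefix ve-.
So nerir → venerir.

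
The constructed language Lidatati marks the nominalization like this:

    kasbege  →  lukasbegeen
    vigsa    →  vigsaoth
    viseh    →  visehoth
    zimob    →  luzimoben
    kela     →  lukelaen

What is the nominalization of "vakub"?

vakuboth

vigsa and kela both end in -a yet inflect differently (vigsaoth, lukelaen), so the final letter is not what conditions the rule; the first letter is.
"vakub" begins with v-. The stems beginning with v- (vigsa → vigsaoth, viseh → visehoth) add -oth.
So vakub → vakuboth.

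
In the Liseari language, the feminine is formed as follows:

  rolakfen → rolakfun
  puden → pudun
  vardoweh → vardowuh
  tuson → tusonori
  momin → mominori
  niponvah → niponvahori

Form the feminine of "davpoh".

davpohori

"davpoh" has last vowel 'o'. The one such stem in the data (tuson → tusonori) adds -ori, so the same rule applies.
The other pattern: stems whose last vowel is 'e' change the last vowel to 'u'.
So davpoh → davpohori.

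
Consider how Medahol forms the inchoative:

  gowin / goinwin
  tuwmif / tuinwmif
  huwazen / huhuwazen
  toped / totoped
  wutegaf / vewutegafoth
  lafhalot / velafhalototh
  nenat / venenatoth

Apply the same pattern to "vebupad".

vevebupadoth

gowin and huwazen both end in -n yet inflect differently (goinwin, huhuwazen), so the final letter is not what conditions the rule; the last vowel is.
"vebupad" has last vowel 'a'. The stems whose last vowel is 'a' (wutegaf → vewutegafoth, nenat → venenatoth) add ve- … -oth around the stem.
So vebupad → vevebupadoth.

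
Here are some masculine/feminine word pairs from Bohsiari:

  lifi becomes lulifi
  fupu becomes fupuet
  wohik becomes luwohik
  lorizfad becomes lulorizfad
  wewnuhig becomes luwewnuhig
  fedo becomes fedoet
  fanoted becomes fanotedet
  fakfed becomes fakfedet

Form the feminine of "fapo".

fapoet

"fapo" begins with f-. The stems beginning with f- (fupu → fupuet, fakfed → fakfedet, fanoted → fanotedet) add -et.
The other pattern: stems beginning with l- or w- add the prefix lu-.
So fapo → fapoet.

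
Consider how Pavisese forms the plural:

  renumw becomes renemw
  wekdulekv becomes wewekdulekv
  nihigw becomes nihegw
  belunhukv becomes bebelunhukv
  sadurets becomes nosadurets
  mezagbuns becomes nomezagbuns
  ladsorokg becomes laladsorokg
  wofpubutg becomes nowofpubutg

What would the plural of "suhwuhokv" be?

ladsorokg and wofpubutg both end in -g yet inflect differently (laladsorokg, nowofpubutg), so the final letter is not what conditions the rule; the second-to-last letter is.
"suhwuhokv" has second-to-last letter 'k'. The stems whose second-to-last letter is 'k' (ladsorokg → laladsorokg, belunhukv → bebelunhukv, wekdulekv → wewekdulekv) repeat the first consonant+vowel as a prefix.
The other patterns: stems whose second-to-last letter is 'g' or 'm' change the last vowel to 'e'; stems whose second-to-last letter is 'n' or 't' add the prefix no-.
So suhwuhokv → susuhwuhokv.

susuhwuhokv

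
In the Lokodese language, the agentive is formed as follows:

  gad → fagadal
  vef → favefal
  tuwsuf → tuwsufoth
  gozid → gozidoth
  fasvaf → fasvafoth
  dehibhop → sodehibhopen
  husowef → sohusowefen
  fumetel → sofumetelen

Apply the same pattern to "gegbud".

gegbudoth

vef and tuwsuf both end in -f yet inflect differently (favefal, tuwsufoth), so the final letter is not what conditions the rule; the number of vowels is.
"gegbud" has 2 vowels. The stems with 2 vowels (tuwsuf → tuwsufoth, gozid → gozidoth, fasvaf → fasvafoth) add -oth.
The other patterns: stems with 1 vowel add fa- … -al around the stem; stems with 3 vowels add so- … -en around the stem.
So gegbud → gegbudoth.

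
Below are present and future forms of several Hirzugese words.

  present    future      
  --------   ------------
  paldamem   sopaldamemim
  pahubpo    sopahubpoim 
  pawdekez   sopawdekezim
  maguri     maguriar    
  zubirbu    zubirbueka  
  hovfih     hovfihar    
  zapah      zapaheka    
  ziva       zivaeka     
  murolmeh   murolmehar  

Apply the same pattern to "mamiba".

zapah and hovfih both end in -h yet inflect differently (zapaheka, hovfihar), so the final letter is not what conditions the rule; the first letter is.
"mamiba" begins with m-. The stems beginning with m- (maguri → maguriar, murolmeh → murolmehar) add -ar.
So mamiba → mamibaar.

mamibaar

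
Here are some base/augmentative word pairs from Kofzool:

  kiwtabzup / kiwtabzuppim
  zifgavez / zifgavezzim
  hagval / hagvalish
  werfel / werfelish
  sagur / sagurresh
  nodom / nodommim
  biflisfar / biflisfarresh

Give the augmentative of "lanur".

"lanur" ends in -r. The stems ending in -r (biflisfar → biflisfarresh, sagur → sagurresh) double the final consonant and add -esh.
The other patterns: stems ending in -l add -ish; stems ending in -m, -p or -z double the final consonant and add -im.
So lanur → lanurresh.

lanurresh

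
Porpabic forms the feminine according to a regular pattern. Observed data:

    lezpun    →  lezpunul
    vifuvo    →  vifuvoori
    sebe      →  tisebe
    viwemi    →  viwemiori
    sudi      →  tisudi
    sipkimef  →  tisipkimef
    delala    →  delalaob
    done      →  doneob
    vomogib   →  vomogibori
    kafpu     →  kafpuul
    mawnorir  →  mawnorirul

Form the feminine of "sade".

sebe and done both end in -e yet inflect differently (tisebe, doneob), so the final letter is not what conditions the rule; the first letter is.
"sade" begins with s-. The stems beginning with s- (sudi → tisudi, sipkimef → tisipkimef, sebe → tisebe) add the prefix ti-.
The other patterns: stems beginning with d- add -ob; stems beginning with v- add -ori; stems beginning with k-, l- or m- add -ul.
So sade → tisade.

tisade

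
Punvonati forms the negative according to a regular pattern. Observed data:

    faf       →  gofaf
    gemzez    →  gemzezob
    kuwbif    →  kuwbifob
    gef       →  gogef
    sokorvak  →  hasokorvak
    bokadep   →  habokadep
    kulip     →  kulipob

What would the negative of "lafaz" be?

lafazob

faf and kuwbif both end in -f yet inflect differently (gofaf, kuwbifob), so the final letter is not what conditions the rule; the number of vowels is.
"lafaz" has 2 vowels. The stems with 2 vowels (gemzez → gemzezob, kulip → kulipob, kuwbif → kuwbifob) add -ob.
So lafaz → lafazob.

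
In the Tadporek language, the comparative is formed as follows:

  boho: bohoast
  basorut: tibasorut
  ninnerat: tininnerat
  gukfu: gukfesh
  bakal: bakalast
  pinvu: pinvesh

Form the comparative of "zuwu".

"zuwu" ends in -u. The stems ending in -u (pinvu → pinvesh, gukfu → gukfesh) drop the final letter and add -esh.
So zuwu → zuwesh.

zuwesh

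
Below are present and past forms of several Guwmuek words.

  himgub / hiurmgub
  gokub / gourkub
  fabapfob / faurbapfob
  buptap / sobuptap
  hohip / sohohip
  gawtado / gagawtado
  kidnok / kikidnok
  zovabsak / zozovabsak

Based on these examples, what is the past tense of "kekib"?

fabapfob and gawtado both have last vowel 'o' yet inflect differently (faurbapfob, gagawtado), so the last vowel is not what conditions the rule; the final letter is.
"kekib" ends in -b. The stems ending in -b (himgub → hiurmgub, gokub → gourkub, fabapfob → faurbapfob) insert -ur- after the first vowel.
The other patterns: stems ending in -p add the prefix so-; stems ending in -k or -o repeat the first consonant+vowel as a prefix.
So kekib → keurkib.

keurkib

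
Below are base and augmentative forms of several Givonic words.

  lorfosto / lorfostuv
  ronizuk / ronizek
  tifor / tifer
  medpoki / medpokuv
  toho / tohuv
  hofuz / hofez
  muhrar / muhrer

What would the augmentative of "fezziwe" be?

"fezziwe" ends in a vowel. The stems ending in a vowel (lorfosto → lorfostuv, toho → tohuv, medpoki → medpokuv) drop the final letter and add -uv.
The other pattern: stems ending in a consonant change the last vowel to 'e'.
So fezziwe → fezziwuv.

fezziwuv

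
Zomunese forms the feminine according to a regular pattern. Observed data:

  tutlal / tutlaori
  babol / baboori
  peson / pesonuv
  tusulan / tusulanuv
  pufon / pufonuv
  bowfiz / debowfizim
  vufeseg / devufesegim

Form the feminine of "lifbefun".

babol and peson both have last vowel 'o' yet inflect differently (baboori, pesonuv), so the last vowel is not what conditions the rule; the final letter is.
"lifbefun" ends in -n. The stems ending in -n (peson → pesonuv, tusulan → tusulanuv, pufon → pufonuv) add -uv.
So lifbefun → lifbefunuv.

lifbefunuv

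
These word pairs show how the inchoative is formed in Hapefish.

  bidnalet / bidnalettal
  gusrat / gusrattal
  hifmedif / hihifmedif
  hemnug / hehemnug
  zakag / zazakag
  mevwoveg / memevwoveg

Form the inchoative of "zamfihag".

gusrat and zakag both have last vowel 'a' yet inflect differently (gusrattal, zazakag), so the last vowel is not what conditions the rule; the final letter is.
"zamfihag" ends in -g. The stems ending in -g (hemnug → hehemnug, zakag → zazakag, mevwoveg → memevwoveg) repeat the first consonant+vowel as a prefix.
So zamfihag → zazamfihag.

zazamfihag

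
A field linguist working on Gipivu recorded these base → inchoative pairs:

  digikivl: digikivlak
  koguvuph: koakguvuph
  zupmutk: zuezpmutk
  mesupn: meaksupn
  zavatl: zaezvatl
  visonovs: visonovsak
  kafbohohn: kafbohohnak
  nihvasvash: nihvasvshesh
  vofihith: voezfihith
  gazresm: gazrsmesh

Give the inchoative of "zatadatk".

zaeztadatk

nihvasvash and vofihith both end in -h yet inflect differently (nihvasvshesh, voezfihith), so the final letter is not what conditions the rule; the second-to-last letter is.
"zatadatk" has second-to-last letter 't'. The stems whose second-to-last letter is 't' (zupmutk → zuezpmutk, vofihith → voezfihith, zavatl → zaezvatl) insert -ez- after the first vowel.
The other patterns: stems whose second-to-last letter is 's' delete the last vowel and add -esh; stems whose second-to-last letter is 'p' insert -ak- after the first vowel; stems whose second-to-last letter is 'h' or 'v' add -ak.
So zatadatk → zaeztadatk.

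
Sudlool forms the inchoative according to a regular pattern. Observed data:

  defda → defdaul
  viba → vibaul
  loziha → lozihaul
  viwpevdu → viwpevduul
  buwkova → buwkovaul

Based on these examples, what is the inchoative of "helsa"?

Every pair shown (defda → defdaul, viba → vibaul, loziha → lozihaul, …) follows the same rule: add -ul.
So helsa → helsaul.

helsaul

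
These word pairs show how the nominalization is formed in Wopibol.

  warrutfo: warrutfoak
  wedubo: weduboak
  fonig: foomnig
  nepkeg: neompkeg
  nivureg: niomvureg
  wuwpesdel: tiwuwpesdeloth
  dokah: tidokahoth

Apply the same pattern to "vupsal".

"vupsal" ends in -l. The one such stem in the data (wuwpesdel → tiwuwpesdeloth) adds ti- … -oth around the stem, so the same rule applies.
So vupsal → tivupsaloth.

tivupsaloth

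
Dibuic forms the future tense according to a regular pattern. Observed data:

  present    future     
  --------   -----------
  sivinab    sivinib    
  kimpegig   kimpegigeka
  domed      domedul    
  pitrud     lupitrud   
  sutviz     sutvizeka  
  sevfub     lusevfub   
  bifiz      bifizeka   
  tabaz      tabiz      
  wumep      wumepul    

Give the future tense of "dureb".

durebul

pitrud and domed both end in -d yet inflect differently (lupitrud, domedul), so the final letter is not what conditions the rule; the last vowel is.
"dureb" has last vowel 'e'. The stems whose last vowel is 'e' (domed → domedul, wumep → wumepul) add -ul.
So dureb → durebul.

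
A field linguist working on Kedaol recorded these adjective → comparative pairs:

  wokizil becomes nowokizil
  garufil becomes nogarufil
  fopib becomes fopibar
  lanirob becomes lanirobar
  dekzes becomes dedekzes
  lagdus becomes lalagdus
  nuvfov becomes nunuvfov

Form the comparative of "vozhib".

vozhibar

wokizil and fopib both have last vowel 'i' yet inflect differently (nowokizil, fopibar), so the last vowel is not what conditions the rule; the final letter is.
"vozhib" ends in -b. The stems ending in -b (fopib → fopibar, lanirob → lanirobar) add -ar.
The other patterns: stems ending in -l add the prefix no-; stems ending in -s or -v repeat the first consonant+vowel as a prefix.
So vozhib → vozhibar.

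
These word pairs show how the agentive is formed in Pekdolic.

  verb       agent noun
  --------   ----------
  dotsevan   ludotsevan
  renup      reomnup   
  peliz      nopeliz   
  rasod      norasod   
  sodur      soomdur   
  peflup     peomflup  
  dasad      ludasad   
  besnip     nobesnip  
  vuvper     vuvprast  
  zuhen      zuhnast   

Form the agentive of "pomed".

zuhen and dotsevan both end in -n yet inflect differently (zuhnast, ludotsevan), so the final letter is not what conditions the rule; the last vowel is.
"pomed" has last vowel 'e'. The stems whose last vowel is 'e' (vuvper → vuvprast, zuhen → zuhnast) delete the last vowel and add -ast.
So pomed → pomdast.

pomdast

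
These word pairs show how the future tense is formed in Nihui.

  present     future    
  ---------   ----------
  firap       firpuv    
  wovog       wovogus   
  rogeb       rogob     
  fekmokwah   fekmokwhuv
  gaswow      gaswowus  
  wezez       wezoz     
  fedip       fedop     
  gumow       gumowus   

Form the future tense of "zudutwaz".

firap and fedip both end in -p yet inflect differently (firpuv, fedop), so the final letter is not what conditions the rule; the last vowel is.
"zudutwaz" has last vowel 'a'. The stems whose last vowel is 'a' (firap → firpuv, fekmokwah → fekmokwhuv) delete the last vowel and add -uv.
The other patterns: stems whose last vowel is 'o' add -us; stems whose last vowel is 'e' or 'i' change the last vowel to 'o'.
So zudutwaz → zudutwzuv.

zudutwzuv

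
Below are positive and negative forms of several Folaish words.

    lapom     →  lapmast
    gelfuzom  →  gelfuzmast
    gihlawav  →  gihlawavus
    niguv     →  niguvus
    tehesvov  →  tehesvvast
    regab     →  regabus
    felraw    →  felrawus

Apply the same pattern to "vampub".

vampubus

tehesvov and niguv both end in -v yet inflect differently (tehesvvast, niguvus), so the final letter is not what conditions the rule; the last vowel is.
"vampub" has last vowel 'u'. The one such stem in the data (niguv → niguvus) adds -us, so the same rule applies.
The other pattern: stems whose last vowel is 'o' delete the last vowel and add -ast.
So vampub → vampubus.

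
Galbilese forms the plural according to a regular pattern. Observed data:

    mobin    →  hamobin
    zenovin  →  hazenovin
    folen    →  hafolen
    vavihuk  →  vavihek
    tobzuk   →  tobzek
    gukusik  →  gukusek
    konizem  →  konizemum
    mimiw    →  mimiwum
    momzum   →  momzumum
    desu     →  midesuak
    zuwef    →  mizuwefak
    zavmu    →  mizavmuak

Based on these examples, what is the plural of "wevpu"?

miwevpuak

mobin and gukusik both have last vowel 'i' yet inflect differently (hamobin, gukusek), so the last vowel is not what conditions the rule; the final letter is.
"wevpu" ends in -u. The stems ending in -u (desu → midesuak, zavmu → mizavmuak) add mi- … -ak around the stem.
The other patterns: stems ending in -n add the prefix ha-; stems ending in -k change the last vowel to 'e'; stems ending in -m or -w add -um.
So wevpu → miwevpuak.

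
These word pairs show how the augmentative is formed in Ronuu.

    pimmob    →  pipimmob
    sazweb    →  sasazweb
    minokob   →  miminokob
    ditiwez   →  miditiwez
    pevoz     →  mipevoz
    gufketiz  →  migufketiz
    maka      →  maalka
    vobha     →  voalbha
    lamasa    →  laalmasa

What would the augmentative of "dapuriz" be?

sazweb and ditiwez both have last vowel 'e' yet inflect differently (sasazweb, miditiwez), so the last vowel is not what conditions the rule; the final letter is.
"dapuriz" ends in -z. The stems ending in -z (ditiwez → miditiwez, pevoz → mipevoz, gufketiz → migufketiz) add the prefix mi-.
The other patterns: stems ending in -b repeat the first consonant+vowel as a prefix; stems ending in -a insert -al- after the first vowel.
So dapuriz → midapuriz.

midapuriz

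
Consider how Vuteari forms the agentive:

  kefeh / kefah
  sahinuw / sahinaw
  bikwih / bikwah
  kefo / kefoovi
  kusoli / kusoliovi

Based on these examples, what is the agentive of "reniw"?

renaw

"reniw" ends in a consonant. The stems ending in a consonant (kefeh → kefah, sahinuw → sahinaw, bikwih → bikwah) change the last vowel to 'a'.
The other pattern: stems ending in a vowel add -ovi.
So reniw → renaw.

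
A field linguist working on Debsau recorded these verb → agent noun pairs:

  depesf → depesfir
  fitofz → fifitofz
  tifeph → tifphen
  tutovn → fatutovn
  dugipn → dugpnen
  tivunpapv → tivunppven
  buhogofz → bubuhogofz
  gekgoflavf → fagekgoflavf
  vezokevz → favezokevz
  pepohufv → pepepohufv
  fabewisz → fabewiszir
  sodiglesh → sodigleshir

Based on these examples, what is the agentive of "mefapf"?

mefpfen

tifeph and sodiglesh both end in -h yet inflect differently (tifphen, sodigleshir), so the final letter is not what conditions the rule; the second-to-last letter is.
"mefapf" has second-to-last letter 'p'. The stems whose second-to-last letter is 'p' (tivunpapv → tivunppven, tifeph → tifphen, dugipn → dugpnen) delete the last vowel and add -en.
The other patterns: stems whose second-to-last letter is 's' add -ir; stems whose second-to-last letter is 'f' repeat the first consonant+vowel as a prefix; stems whose second-to-last letter is 'v' add the prefix fa-.
So mefapf → mefpfen.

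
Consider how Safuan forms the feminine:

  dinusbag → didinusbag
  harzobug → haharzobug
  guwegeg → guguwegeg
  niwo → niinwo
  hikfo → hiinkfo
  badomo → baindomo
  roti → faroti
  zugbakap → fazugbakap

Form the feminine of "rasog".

rarasog

dinusbag and zugbakap both have last vowel 'a' yet inflect differently (didinusbag, fazugbakap), so the last vowel is not what conditions the rule; the final letter is.
"rasog" ends in -g. The stems ending in -g (dinusbag → didinusbag, harzobug → haharzobug, guwegeg → guguwegeg) repeat the first consonant+vowel as a prefix.
So rasog → rarasog.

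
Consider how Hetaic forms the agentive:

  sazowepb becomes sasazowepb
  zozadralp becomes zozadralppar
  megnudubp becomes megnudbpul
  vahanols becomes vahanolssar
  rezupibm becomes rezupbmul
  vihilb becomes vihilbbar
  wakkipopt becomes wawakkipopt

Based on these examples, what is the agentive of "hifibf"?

sazowepb and vihilb both end in -b yet inflect differently (sasazowepb, vihilbbar), so the final letter is not what conditions the rule; the second-to-last letter is.
"hifibf" has second-to-last letter 'b'. The stems whose second-to-last letter is 'b' (megnudubp → megnudbpul, rezupibm → rezupbmul) delete the last vowel and add -ul.
So hifibf → hifbful.

hifbful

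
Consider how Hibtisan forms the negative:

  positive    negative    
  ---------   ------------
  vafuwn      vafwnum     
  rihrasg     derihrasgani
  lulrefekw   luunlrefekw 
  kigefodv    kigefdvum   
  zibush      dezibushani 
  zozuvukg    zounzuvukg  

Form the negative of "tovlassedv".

zozuvukg and rihrasg both end in -g yet inflect differently (zounzuvukg, derihrasgani), so the final letter is not what conditions the rule; the second-to-last letter is.
"tovlassedv" has second-to-last letter 'd'. The one such stem in the data (kigefodv → kigefdvum) deletes the last vowel and adds -um (as does vafuwn), so the same rule applies.
So tovlassedv → tovlassdvum.

tovlassdvum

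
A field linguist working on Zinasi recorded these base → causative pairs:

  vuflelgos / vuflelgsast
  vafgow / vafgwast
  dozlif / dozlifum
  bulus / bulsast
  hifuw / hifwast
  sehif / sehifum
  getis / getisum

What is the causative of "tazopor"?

tazoprast

"tazopor" has last vowel 'o'. The stems whose last vowel is 'o' (vafgow → vafgwast, vuflelgos → vuflelgsast) delete the last vowel and add -ast.
The other pattern: stems whose last vowel is 'i' add -um.
So tazopor → tazoprast.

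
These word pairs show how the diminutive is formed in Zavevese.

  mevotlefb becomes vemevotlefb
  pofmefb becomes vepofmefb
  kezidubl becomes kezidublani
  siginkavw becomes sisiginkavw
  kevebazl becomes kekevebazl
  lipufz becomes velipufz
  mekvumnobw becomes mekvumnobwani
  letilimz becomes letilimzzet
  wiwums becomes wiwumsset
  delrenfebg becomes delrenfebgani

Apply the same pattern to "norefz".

lipufz and letilimz both end in -z yet inflect differently (velipufz, letilimzzet), so the final letter is not what conditions the rule; the second-to-last letter is.
"norefz" has second-to-last letter 'f'. The stems whose second-to-last letter is 'f' (pofmefb → vepofmefb, mevotlefb → vemevotlefb, lipufz → velipufz) add the prefix ve-.
So norefz → venorefz.

venorefz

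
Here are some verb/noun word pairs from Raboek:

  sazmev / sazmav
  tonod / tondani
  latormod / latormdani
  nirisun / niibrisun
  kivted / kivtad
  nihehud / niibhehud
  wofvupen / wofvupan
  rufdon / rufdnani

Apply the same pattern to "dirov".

dirvani

kivted and latormod both end in -d yet inflect differently (kivtad, latormdani), so the final letter is not what conditions the rule; the last vowel is.
"dirov" has last vowel 'o'. The stems whose last vowel is 'o' (latormod → latormdani, rufdon → rufdnani, tonod → tondani) delete the last vowel and add -ani.
So dirov → dirvani.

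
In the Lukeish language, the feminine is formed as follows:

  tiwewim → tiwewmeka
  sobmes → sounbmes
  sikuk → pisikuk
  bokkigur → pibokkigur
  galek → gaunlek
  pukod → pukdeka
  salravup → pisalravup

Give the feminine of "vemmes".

galek and sikuk both end in -k yet inflect differently (gaunlek, pisikuk), so the final letter is not what conditions the rule; the last vowel is.
"vemmes" has last vowel 'e'. The stems whose last vowel is 'e' (sobmes → sounbmes, galek → gaunlek) insert -un- after the first vowel.
The other patterns: stems whose last vowel is 'i' or 'o' delete the last vowel and add -eka; stems whose last vowel is 'u' add the prefix pi-.
So vemmes → veunmmes.

veunmmes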